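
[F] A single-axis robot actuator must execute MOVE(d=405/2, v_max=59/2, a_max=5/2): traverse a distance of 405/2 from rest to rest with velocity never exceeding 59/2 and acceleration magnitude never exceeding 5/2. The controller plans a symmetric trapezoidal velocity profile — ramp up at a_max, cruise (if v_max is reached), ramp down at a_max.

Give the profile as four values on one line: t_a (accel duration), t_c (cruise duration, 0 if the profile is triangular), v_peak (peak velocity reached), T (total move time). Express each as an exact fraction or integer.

t_a=9 t_c=0 v_peak=45/2 T=18

vₘ²/aₘ = (59/2)²/(5/2) = 3481/10
405/2 < 3481/10 ⇒ no cruise
v_peak = √(405/2·5/2) = √(2025/4) = 45/2
t_a = (45/2)/(5/2) = 9; t_c = 0
T = 2·9 = 18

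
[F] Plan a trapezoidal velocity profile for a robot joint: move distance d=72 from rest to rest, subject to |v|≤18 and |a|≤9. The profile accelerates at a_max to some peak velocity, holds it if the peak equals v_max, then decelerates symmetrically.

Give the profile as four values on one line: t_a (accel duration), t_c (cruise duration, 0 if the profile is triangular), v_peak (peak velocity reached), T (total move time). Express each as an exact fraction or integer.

vₘ²/aₘ = 18²/9 = 36
72 ≥ 36 so v_max reached
t_a = 18/9 = 2; v_peak = 18
d_cruise = 72 − 36 = 36; t_c = 36/18 = 2
T = 2·2 + 2 = 6

t_a=2 t_c=2 v_peak=18 T=6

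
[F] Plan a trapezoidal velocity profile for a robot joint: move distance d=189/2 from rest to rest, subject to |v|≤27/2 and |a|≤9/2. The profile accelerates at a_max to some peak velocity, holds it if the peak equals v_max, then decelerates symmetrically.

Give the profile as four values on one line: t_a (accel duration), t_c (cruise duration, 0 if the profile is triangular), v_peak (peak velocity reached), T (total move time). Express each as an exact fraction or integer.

(v_max)²/a_max = (27/2)²/(9/2) = 81/2
189/2 ≥ 81/2 ⇒ cruise phase
t_a = (27/2)/(9/2) = 3; v_peak = 27/2
d_cruise = 189/2 − 81/2 = 54; t_c = 54/(27/2) = 4
T = 2·3 + 4 = 10

t_a=3 t_c=4 v_peak=27/2 T=10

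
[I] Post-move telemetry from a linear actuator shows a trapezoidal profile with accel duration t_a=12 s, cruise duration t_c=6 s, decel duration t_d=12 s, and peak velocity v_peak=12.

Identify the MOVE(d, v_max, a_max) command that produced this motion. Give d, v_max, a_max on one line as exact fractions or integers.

a_max = 12/12 = 1
d_a = ½·12·12 = 72; d_c = 12·6 = 72
d = 2·72 + 72 = 216
t_c = 6 > 0 ⇒ limit active, v_max = 12

d=216 v_max=12 a_max=1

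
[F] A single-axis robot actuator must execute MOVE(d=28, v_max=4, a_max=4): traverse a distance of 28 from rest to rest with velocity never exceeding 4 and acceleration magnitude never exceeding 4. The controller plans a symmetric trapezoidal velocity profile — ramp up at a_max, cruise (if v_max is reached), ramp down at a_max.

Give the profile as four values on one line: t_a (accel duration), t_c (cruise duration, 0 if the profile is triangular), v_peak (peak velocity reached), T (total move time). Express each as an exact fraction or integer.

t_a=1 t_c=6 v_peak=4 T=8

v_max²/a_max = 4²/4 = 4
28 ≥ 4 → trapezoidal
t_a = 4/4 = 1; v_peak = 4
d_cruise = 28 − 4 = 24; t_c = 24/4 = 6
T = 2·1 + 6 = 8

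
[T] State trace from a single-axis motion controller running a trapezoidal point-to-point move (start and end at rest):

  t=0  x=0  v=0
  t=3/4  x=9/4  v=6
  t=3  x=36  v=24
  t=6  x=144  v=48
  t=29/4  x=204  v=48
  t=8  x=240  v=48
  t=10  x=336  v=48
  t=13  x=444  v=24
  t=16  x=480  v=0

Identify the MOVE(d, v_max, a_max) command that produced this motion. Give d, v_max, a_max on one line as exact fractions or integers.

final state: t=16, x=480, v=0 → d = 480
a_max = (6−0)/(3/4−0) = 8
max v = 48 over t∈[6,10] → v_max = 48
check: 48·(6+4) = 480 ✓

d=480 v_max=48 a_max=8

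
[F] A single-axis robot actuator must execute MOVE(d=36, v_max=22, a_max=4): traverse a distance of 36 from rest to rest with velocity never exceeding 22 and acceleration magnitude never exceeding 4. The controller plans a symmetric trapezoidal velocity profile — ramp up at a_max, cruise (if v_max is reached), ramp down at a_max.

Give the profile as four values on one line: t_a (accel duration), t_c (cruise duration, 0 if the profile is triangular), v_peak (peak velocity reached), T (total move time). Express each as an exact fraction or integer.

vₘ²/aₘ = 22²/4 = 121
36 < 121 → triangular
v_peak = √(36·4) = √144 = 12
t_a = 12/4 = 3; t_c = 0
T = 2·3 = 6

t_a=3 t_c=0 v_peak=12 T=6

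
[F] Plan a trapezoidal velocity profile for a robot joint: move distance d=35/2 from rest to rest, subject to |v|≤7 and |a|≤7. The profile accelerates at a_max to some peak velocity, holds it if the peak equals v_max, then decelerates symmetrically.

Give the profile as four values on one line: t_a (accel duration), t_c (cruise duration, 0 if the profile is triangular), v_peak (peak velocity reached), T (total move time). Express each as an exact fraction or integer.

t_a=1 t_c=3/2 v_peak=7 T=7/2

vₘ²/aₘ = 7²/7 = 7
35/2 ≥ 7 → trapezoidal
t_a = 7/7 = 1; v_peak = 7
d_cruise = 35/2 − 7 = 21/2; t_c = (21/2)/7 = 3/2
T = 2·1 + 3/2 = 7/2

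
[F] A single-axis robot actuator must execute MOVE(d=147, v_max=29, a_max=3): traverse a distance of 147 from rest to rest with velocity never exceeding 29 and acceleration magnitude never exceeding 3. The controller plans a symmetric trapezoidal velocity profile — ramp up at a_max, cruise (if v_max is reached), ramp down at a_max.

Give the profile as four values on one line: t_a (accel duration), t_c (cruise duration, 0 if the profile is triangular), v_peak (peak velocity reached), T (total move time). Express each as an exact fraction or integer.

(v_max)²/a_max = 29²/3 = 841/3
147 < 841/3 ⇒ no cruise
v_peak = √(147·3) = √441 = 21
t_a = 21/3 = 7; t_c = 0
T = 2·7 = 14

t_a=7 t_c=0 v_peak=21 T=14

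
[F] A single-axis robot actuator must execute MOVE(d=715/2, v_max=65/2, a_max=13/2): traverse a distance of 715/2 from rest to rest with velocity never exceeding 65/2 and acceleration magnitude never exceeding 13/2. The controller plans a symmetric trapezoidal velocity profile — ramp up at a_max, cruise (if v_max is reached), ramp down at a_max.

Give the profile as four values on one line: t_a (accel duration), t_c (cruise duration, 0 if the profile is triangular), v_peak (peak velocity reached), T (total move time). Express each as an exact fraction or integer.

vₘ²/aₘ = (65/2)²/(13/2) = 325/2
715/2 ≥ 325/2 so v_max reached
t_a = (65/2)/(13/2) = 5; v_peak = 65/2
d_cruise = 715/2 − 325/2 = 195; t_c = 195/(65/2) = 6
T = 2·5 + 6 = 16

t_a=5 t_c=6 v_peak=65/2 T=16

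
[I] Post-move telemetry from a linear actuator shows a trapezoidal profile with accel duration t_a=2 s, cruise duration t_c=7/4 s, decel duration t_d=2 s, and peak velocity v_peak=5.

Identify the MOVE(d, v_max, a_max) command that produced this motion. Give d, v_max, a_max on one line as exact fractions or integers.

d=75/4 v_max=5 a_max=5/2

a_max = 5/2
d_a = ½·5·2 = 5; d_c = 5·7/4 = 35/4
d = 2·5 + 35/4 = 75/4
t_c = 7/4 > 0 → v_max = v_peak = 5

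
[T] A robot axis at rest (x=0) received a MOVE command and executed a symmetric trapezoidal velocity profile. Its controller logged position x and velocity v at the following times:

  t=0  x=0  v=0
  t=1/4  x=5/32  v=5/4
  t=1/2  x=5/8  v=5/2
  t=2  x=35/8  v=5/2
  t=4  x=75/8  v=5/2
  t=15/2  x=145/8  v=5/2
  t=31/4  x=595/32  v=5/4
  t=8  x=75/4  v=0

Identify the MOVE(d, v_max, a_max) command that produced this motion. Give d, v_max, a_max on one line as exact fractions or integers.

final state: t=8, x=75/4, v=0 → d = 75/4
a_max = (5/4−0)/(1/4−0) = 5
max v = 5/2 over t∈[1/2,15/2] → v_max = 5/2
check: 5/2·(1/2+7) = 75/4 ✓

d=75/4 v_max=5/2 a_max=5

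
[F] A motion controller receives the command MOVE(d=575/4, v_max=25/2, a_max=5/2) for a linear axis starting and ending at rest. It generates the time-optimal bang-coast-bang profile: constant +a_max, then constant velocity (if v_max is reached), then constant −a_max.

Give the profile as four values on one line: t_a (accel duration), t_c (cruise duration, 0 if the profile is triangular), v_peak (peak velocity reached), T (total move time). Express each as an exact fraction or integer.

vₘ²/aₘ = (25/2)²/(5/2) = 125/2
575/4 ≥ 125/2 so v_max reached
t_a = (25/2)/(5/2) = 5; v_peak = 25/2
d_cruise = 575/4 − 125/2 = 325/4; t_c = (325/4)/(25/2) = 13/2
T = 2·5 + 13/2 = 33/2

t_a=5 t_c=13/2 v_peak=25/2 T=33/2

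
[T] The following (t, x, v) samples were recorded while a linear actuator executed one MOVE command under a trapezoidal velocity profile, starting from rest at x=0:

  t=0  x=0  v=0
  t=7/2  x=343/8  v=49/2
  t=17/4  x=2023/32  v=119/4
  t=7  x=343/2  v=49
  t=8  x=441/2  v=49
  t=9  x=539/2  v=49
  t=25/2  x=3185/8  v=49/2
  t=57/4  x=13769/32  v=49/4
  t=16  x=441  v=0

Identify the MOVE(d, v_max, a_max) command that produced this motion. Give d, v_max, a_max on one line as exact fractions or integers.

final state: t=16, x=441, v=0 → d = 441
a_max = (49/2−0)/(7/2−0) = 7
max v = 49 over t∈[7,9] → v_max = 49
check: 49·(7+2) = 441 ✓

d=441 v_max=49 a_max=7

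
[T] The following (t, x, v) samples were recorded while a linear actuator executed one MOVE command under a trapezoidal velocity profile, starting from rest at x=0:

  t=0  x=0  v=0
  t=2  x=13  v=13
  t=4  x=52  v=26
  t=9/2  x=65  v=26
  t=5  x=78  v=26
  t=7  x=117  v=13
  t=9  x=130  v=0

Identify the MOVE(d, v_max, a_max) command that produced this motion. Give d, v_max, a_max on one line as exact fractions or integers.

final state: t=9, x=130, v=0 → d = 130
a_max = (13−0)/(2−0) = 13/2
max v = 26 over t∈[4,5] → v_max = 26
check: 26·(4+1) = 130 ✓

d=130 v_max=26 a_max=13/2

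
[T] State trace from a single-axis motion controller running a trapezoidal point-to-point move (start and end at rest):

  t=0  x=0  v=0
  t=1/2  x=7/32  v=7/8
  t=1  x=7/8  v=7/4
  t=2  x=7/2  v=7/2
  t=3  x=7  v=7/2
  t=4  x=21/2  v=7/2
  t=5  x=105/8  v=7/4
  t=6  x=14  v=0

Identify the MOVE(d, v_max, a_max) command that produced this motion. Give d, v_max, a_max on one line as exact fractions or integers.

d=14 v_max=7/2 a_max=7/4

final state: t=6, x=14, v=0 → d = 14
a_max = (7/8−0)/(1/2−0) = 7/4
max v = 7/2 over t∈[2,4] → v_max = 7/2
check: 7/2·(2+2) = 14 ✓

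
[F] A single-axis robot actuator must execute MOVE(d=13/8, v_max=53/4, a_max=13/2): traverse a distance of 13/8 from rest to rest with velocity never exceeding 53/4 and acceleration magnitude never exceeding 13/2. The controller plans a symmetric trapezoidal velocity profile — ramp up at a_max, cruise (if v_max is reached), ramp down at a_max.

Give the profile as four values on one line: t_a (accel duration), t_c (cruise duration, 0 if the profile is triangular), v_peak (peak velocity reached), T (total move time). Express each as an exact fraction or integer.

t_a=1/2 t_c=0 v_peak=13/4 T=1

(v_max)²/a_max = (53/4)²/(13/2) = 2809/104
13/8 < 2809/104 → triangular
v_peak = √(13/8·13/2) = √(169/16) = 13/4
t_a = (13/4)/(13/2) = 1/2; t_c = 0
T = 2·1/2 = 1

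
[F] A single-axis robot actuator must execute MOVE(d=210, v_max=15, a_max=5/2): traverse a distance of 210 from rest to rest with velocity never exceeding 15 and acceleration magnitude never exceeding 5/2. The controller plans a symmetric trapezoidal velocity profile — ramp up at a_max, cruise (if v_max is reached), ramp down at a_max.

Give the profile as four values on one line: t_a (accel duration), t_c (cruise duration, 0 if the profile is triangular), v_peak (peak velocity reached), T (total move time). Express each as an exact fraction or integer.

(v_max)²/a_max = 15²/(5/2) = 90
210 ≥ 90 so v_max reached
t_a = 15/(5/2) = 6; v_peak = 15
d_cruise = 210 − 90 = 120; t_c = 120/15 = 8
T = 2·6 + 8 = 20

t_a=6 t_c=8 v_peak=15 T=20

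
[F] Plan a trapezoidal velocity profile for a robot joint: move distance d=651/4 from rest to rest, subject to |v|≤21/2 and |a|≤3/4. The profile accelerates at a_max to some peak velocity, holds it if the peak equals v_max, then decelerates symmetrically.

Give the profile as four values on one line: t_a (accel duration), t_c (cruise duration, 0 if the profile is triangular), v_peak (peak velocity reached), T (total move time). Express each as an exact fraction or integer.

t_a=14 t_c=3/2 v_peak=21/2 T=59/2

v_max²/a_max = (21/2)²/(3/4) = 147
651/4 ≥ 147 → trapezoidal
t_a = (21/2)/(3/4) = 14; v_peak = 21/2
d_cruise = 651/4 − 147 = 63/4; t_c = (63/4)/(21/2) = 3/2
T = 2·14 + 3/2 = 59/2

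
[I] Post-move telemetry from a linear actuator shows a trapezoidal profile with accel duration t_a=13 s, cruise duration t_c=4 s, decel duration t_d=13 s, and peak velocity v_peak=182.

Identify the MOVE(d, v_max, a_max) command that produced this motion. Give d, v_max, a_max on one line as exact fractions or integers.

d=3094 v_max=182 a_max=14

a_max = 182/13 = 14
d_a = ½·182·13 = 1183; d_c = 182·4 = 728
d = 2·1183 + 728 = 3094
t_c = 4 > 0 so v_max = 182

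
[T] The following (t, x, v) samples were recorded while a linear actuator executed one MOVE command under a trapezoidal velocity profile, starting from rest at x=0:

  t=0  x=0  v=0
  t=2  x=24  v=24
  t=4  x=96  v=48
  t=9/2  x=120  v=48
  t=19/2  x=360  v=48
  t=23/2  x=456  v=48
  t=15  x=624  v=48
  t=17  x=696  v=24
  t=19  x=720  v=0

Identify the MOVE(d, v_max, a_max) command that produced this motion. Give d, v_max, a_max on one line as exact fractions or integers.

final state: t=19, x=720, v=0 → d = 720
a_max = (24−0)/(2−0) = 12
max v = 48 over t∈[4,15] → v_max = 48
check: 48·(4+11) = 720 ✓

d=720 v_max=48 a_max=12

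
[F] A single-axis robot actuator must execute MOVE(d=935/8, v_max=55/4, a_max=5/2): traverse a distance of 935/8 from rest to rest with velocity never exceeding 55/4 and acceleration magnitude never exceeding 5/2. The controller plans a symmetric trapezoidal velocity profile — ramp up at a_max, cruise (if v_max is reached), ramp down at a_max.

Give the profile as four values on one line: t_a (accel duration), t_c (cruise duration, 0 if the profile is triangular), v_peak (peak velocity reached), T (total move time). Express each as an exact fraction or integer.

t_a=11/2 t_c=3 v_peak=55/4 T=14

v_max²/a_max = (55/4)²/(5/2) = 605/8
935/8 ≥ 605/8 ⇒ cruise phase
t_a = (55/4)/(5/2) = 11/2; v_peak = 55/4
d_cruise = 935/8 − 605/8 = 165/4; t_c = (165/4)/(55/4) = 3
T = 2·11/2 + 3 = 14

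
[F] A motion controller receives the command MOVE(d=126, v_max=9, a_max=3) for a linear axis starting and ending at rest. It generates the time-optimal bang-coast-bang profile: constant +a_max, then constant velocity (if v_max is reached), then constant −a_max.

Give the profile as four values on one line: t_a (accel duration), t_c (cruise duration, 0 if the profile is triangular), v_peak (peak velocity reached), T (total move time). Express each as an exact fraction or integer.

v_max²/a_max = 9²/3 = 27
126 ≥ 27 so v_max reached
t_a = 9/3 = 3; v_peak = 9
d_cruise = 126 − 27 = 99; t_c = 99/9 = 11
T = 2·3 + 11 = 17

t_a=3 t_c=11 v_peak=9 T=17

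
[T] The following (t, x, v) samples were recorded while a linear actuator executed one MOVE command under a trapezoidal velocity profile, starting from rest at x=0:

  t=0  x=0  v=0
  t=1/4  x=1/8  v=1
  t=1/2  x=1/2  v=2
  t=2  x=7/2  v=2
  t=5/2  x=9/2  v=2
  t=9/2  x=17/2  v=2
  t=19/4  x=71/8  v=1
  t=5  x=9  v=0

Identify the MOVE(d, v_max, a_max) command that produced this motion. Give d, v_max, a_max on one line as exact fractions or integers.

final state: t=5, x=9, v=0 → d = 9
a_max = (1−0)/(1/4−0) = 4
max v = 2 over t∈[1/2,9/2] → v_max = 2
check: 2·(1/2+4) = 9 ✓

d=9 v_max=2 a_max=4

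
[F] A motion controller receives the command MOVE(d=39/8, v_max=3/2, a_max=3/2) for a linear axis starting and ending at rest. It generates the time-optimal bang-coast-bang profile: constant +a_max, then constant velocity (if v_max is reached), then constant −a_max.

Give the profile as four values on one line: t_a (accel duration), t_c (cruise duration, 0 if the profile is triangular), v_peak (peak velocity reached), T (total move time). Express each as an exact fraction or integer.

(v_max)²/a_max = (3/2)²/(3/2) = 3/2
39/8 ≥ 3/2 ⇒ cruise phase
t_a = (3/2)/(3/2) = 1; v_peak = 3/2
d_cruise = 39/8 − 3/2 = 27/8; t_c = (27/8)/(3/2) = 9/4
T = 2·1 + 9/4 = 17/4

t_a=1 t_c=9/4 v_peak=3/2 T=17/4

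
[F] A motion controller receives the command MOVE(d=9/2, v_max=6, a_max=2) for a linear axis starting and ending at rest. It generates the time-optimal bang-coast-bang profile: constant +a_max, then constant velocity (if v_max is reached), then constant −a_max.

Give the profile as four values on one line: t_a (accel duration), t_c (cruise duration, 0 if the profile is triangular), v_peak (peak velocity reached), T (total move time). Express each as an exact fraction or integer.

vₘ²/aₘ = 6²/2 = 18
9/2 < 18 so t_c = 0
v_peak = √(9/2·2) = √9 = 3
t_a = 3/2; t_c = 0
T = 2·3/2 = 3

t_a=3/2 t_c=0 v_peak=3 T=3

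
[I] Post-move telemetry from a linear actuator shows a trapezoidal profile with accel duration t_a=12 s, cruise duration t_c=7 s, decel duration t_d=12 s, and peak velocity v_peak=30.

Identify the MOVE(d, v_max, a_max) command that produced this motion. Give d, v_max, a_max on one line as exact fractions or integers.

d=570 v_max=30 a_max=5/2

a_max = 30/12 = 5/2
d_a = ½·30·12 = 180; d_c = 30·7 = 210
d = 2·180 + 210 = 570
t_c = 7 > 0 so v_max = 30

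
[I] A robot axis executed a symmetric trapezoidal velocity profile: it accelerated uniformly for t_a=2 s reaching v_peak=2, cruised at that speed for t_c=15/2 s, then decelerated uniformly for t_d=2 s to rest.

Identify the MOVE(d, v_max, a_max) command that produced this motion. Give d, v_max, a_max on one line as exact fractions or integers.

a_max = 2/2 = 1
d_a = ½·2·2 = 2; d_c = 2·15/2 = 15
d = 2·2 + 15 = 19
t_c = 15/2 > 0 ⇒ limit active, v_max = 2

d=19 v_max=2 a_max=1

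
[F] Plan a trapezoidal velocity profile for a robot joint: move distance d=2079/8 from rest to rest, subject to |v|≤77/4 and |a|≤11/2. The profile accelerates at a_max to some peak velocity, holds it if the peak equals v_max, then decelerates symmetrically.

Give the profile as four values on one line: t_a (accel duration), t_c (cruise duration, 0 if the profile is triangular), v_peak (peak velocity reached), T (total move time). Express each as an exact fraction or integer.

(v_max)²/a_max = (77/4)²/(11/2) = 539/8
2079/8 ≥ 539/8 ⇒ cruise phase
t_a = (77/4)/(11/2) = 7/2; v_peak = 77/4
d_cruise = 2079/8 − 539/8 = 385/2; t_c = (385/2)/(77/4) = 10
T = 2·7/2 + 10 = 17

t_a=7/2 t_c=10 v_peak=77/4 T=17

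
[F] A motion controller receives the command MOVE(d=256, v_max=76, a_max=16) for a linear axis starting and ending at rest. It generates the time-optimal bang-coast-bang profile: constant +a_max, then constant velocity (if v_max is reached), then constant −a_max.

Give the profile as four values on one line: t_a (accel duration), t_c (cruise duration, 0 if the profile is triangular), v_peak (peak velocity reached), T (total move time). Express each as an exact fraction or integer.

t_a=4 t_c=0 v_peak=64 T=8

vₘ²/aₘ = 76²/16 = 361
256 < 361 so t_c = 0
v_peak = √(256·16) = √4096 = 64
t_a = 64/16 = 4; t_c = 0
T = 2·4 = 8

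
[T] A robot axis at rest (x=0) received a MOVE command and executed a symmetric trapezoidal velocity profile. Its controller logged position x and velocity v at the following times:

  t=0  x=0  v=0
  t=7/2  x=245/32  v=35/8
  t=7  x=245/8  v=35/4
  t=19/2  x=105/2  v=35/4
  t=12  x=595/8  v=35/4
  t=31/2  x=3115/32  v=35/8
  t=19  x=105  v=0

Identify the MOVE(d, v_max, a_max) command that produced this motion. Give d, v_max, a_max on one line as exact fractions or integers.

final state: t=19, x=105, v=0 → d = 105
a_max = (35/8−0)/(7/2−0) = 5/4
max v = 35/4 over t∈[7,12] → v_max = 35/4
check: 35/4·(7+5) = 105 ✓

d=105 v_max=35/4 a_max=5/4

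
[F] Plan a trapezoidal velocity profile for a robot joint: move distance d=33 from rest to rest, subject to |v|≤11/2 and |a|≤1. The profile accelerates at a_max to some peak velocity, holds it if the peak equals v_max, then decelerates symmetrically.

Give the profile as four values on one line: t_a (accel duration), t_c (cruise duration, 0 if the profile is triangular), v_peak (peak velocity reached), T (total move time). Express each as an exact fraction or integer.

vₘ²/aₘ = (11/2)²/1 = 121/4
33 ≥ 121/4 → trapezoidal
t_a = (11/2)/1 = 11/2; v_peak = 11/2
d_cruise = 33 − 121/4 = 11/4; t_c = (11/4)/(11/2) = 1/2
T = 2·11/2 + 1/2 = 23/2

t_a=11/2 t_c=1/2 v_peak=11/2 T=23/2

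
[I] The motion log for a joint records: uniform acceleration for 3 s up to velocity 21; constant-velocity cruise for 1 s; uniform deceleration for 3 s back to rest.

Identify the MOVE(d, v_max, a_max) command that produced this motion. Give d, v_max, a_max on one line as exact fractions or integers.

a_max = 21/3 = 7
d_a = ½·21·3 = 63/2; d_c = 21·1 = 21
d = 2·63/2 + 21 = 84
t_c = 1 > 0 ⇒ limit active, v_max = 21

d=84 v_max=21 a_max=7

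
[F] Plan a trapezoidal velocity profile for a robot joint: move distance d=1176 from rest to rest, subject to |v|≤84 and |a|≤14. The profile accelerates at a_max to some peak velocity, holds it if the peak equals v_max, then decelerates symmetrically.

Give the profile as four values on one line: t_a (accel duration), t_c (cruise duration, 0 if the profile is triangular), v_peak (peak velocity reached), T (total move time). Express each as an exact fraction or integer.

v_max²/a_max = 84²/14 = 504
1176 ≥ 504 so v_max reached
t_a = 84/14 = 6; v_peak = 84
d_cruise = 1176 − 504 = 672; t_c = 672/84 = 8
T = 2·6 + 8 = 20

t_a=6 t_c=8 v_peak=84 T=20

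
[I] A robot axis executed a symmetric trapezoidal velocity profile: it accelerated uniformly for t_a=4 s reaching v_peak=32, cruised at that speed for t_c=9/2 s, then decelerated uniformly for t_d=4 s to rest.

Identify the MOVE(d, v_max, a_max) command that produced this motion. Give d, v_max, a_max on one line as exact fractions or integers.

d=272 v_max=32 a_max=8

a_max = 32/4 = 8
d_a = ½·32·4 = 64; d_c = 32·9/2 = 144
d = 2·64 + 144 = 272
t_c = 9/2 > 0 ⇒ limit active, v_max = 32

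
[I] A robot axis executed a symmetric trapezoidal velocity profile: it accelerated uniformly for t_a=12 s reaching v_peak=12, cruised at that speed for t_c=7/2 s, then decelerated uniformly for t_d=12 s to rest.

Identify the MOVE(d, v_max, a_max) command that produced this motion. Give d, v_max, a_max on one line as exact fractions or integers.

d=186 v_max=12 a_max=1

a_max = 12/12 = 1
d_a = ½·12·12 = 72; d_c = 12·7/2 = 42
d = 2·72 + 42 = 186
t_c = 7/2 > 0 so v_max = 12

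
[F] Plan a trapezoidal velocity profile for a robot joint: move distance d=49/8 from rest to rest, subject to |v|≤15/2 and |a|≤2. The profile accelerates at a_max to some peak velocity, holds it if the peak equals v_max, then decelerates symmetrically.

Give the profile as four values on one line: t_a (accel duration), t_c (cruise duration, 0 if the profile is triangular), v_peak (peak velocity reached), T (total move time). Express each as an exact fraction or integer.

t_a=7/4 t_c=0 v_peak=7/2 T=7/2

v_max²/a_max = (15/2)²/2 = 225/8
49/8 < 225/8 ⇒ no cruise
v_peak = √(49/8·2) = √(49/4) = 7/2
t_a = (7/2)/2 = 7/4; t_c = 0
T = 2·7/4 = 7/2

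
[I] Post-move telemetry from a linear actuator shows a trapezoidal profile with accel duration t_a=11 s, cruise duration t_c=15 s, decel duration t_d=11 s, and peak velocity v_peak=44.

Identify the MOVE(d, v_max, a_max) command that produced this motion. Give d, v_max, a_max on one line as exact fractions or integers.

a_max = 44/11 = 4
d_a = ½·44·11 = 242; d_c = 44·15 = 660
d = 2·242 + 660 = 1144
t_c = 15 > 0 ⇒ limit active, v_max = 44

d=1144 v_max=44 a_max=4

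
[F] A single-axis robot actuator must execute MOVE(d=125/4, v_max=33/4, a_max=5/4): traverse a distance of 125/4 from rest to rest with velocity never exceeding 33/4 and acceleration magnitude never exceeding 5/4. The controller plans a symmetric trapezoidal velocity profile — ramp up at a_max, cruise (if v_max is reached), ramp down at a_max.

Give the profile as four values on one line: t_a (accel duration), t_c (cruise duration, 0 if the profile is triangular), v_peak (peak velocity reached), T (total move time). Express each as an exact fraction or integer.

v_max²/a_max = (33/4)²/(5/4) = 1089/20
125/4 < 1089/20 so t_c = 0
v_peak = √(125/4·5/4) = √(625/16) = 25/4
t_a = (25/4)/(5/4) = 5; t_c = 0
T = 2·5 = 10

t_a=5 t_c=0 v_peak=25/4 T=10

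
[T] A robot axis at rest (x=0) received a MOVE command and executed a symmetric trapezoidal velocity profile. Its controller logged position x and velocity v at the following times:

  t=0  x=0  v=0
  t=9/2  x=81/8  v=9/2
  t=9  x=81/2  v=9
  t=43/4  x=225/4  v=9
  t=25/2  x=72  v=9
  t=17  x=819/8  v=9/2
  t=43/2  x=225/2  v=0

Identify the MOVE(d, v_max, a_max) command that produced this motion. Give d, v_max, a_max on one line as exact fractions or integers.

d=225/2 v_max=9 a_max=1

final state: t=43/2, x=225/2, v=0 → d = 225/2
a_max = (9/2−0)/(9/2−0) = 1
max v = 9 over t∈[9,25/2] → v_max = 9
check: 9·(9+7/2) = 225/2 ✓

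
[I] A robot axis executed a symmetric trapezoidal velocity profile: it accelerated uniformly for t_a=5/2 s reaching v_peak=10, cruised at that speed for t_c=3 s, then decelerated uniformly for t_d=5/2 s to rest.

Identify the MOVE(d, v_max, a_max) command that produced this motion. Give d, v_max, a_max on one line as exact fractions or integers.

a_max = 10/(5/2) = 4
d_a = ½·10·5/2 = 25/2; d_c = 10·3 = 30
d = 2·25/2 + 30 = 55
t_c = 3 > 0 so v_max = 10

d=55 v_max=10 a_max=4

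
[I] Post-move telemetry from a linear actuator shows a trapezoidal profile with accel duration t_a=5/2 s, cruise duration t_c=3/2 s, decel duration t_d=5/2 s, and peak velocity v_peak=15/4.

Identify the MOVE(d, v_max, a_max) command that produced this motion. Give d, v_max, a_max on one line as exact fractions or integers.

d=15 v_max=15/4 a_max=3/2

a_max = (15/4)/(5/2) = 3/2
d_a = ½·15/4·5/2 = 75/16; d_c = 15/4·3/2 = 45/8
d = 2·75/16 + 45/8 = 15
t_c = 3/2 > 0 → v_max = v_peak = 15/4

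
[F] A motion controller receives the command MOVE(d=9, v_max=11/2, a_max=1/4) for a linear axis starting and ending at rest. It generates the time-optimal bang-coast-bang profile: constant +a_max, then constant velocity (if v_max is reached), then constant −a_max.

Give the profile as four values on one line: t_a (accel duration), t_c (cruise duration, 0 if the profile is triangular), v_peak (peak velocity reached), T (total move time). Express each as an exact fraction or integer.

t_a=6 t_c=0 v_peak=3/2 T=12

(v_max)²/a_max = (11/2)²/(1/4) = 121
9 < 121 → triangular
v_peak = √(9·1/4) = √(9/4) = 3/2
t_a = (3/2)/(1/4) = 6; t_c = 0
T = 2·6 = 12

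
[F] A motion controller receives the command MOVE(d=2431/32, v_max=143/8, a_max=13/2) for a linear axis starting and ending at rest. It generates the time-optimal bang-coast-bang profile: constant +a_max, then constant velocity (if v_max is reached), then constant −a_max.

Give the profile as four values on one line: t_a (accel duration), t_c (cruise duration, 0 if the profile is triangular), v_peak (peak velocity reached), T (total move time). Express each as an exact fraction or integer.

t_a=11/4 t_c=3/2 v_peak=143/8 T=7

v_max²/a_max = (143/8)²/(13/2) = 1573/32
2431/32 ≥ 1573/32 so v_max reached
t_a = (143/8)/(13/2) = 11/4; v_peak = 143/8
d_cruise = 2431/32 − 1573/32 = 429/16; t_c = (429/16)/(143/8) = 3/2
T = 2·11/4 + 3/2 = 7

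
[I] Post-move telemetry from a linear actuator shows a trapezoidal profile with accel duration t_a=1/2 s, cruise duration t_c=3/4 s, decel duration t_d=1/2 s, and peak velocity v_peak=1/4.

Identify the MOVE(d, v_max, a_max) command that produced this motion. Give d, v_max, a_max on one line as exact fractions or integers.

d=5/16 v_max=1/4 a_max=1/2

a_max = (1/4)/(1/2) = 1/2
d_a = ½·1/4·1/2 = 1/16; d_c = 1/4·3/4 = 3/16
d = 2·1/16 + 3/16 = 5/16
t_c = 3/4 > 0 so v_max = 1/4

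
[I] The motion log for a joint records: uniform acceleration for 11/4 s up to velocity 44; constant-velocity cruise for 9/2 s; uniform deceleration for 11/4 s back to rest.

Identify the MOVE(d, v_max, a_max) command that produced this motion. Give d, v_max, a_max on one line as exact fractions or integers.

d=319 v_max=44 a_max=16

a_max = 44/(11/4) = 16
d_a = ½·44·11/4 = 121/2; d_c = 44·9/2 = 198
d = 2·121/2 + 198 = 319
t_c = 9/2 > 0 → v_max = v_peak = 44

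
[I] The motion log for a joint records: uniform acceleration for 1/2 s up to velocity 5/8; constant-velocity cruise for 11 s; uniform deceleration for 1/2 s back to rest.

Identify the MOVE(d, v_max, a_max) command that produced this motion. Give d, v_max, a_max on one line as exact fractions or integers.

d=115/16 v_max=5/8 a_max=5/4

a_max = (5/8)/(1/2) = 5/4
d_a = ½·5/8·1/2 = 5/32; d_c = 5/8·11 = 55/8
d = 2·5/32 + 55/8 = 115/16
t_c = 11 > 0 so v_max = 5/8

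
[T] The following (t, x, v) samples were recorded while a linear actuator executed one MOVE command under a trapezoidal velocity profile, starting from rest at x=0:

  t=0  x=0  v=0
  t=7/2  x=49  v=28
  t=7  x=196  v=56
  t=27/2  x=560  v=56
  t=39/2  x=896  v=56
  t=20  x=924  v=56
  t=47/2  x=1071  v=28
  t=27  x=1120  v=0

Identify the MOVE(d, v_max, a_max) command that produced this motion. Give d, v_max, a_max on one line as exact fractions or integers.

final state: t=27, x=1120, v=0 → d = 1120
a_max = (28−0)/(7/2−0) = 8
max v = 56 over t∈[7,20] → v_max = 56
check: 56·(7+13) = 1120 ✓

d=1120 v_max=56 a_max=8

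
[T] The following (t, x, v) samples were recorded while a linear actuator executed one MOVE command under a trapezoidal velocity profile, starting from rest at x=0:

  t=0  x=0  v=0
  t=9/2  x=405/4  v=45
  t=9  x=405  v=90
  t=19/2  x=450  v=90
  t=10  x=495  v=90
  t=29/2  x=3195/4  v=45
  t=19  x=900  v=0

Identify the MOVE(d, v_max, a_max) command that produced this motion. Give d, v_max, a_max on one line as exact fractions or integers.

d=900 v_max=90 a_max=10

final state: t=19, x=900, v=0 → d = 900
a_max = (45−0)/(9/2−0) = 10
max v = 90 over t∈[9,10] → v_max = 90
check: 90·(9+1) = 900 ✓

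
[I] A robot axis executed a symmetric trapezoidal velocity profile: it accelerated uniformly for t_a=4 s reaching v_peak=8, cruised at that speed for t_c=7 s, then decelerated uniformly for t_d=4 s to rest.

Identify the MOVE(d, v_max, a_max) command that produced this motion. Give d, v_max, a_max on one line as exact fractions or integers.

d=88 v_max=8 a_max=2

a_max = 8/4 = 2
d_a = ½·8·4 = 16; d_c = 8·7 = 56
d = 2·16 + 56 = 88
t_c = 7 > 0 → v_max = v_peak = 8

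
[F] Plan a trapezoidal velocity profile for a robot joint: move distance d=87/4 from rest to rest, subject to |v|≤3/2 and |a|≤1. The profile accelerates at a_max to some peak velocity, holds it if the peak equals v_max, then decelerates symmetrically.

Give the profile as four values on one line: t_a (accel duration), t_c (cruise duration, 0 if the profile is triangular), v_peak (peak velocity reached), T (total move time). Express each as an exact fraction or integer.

vₘ²/aₘ = (3/2)²/1 = 9/4
87/4 ≥ 9/4 → trapezoidal
t_a = (3/2)/1 = 3/2; v_peak = 3/2
d_cruise = 87/4 − 9/4 = 39/2; t_c = (39/2)/(3/2) = 13
T = 2·3/2 + 13 = 16

t_a=3/2 t_c=13 v_peak=3/2 T=16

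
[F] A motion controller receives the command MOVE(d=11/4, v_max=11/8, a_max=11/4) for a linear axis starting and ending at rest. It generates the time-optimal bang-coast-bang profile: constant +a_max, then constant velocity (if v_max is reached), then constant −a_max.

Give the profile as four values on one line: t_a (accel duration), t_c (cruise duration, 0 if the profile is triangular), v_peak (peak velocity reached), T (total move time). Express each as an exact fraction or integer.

(v_max)²/a_max = (11/8)²/(11/4) = 11/16
11/4 ≥ 11/16 → trapezoidal
t_a = (11/8)/(11/4) = 1/2; v_peak = 11/8
d_cruise = 11/4 − 11/16 = 33/16; t_c = (33/16)/(11/8) = 3/2
T = 2·1/2 + 3/2 = 5/2

t_a=1/2 t_c=3/2 v_peak=11/8 T=5/2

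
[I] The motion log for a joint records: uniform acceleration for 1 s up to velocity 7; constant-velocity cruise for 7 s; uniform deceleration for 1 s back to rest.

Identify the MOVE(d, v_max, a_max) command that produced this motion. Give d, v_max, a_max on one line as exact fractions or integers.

a_max = 7/1 = 7
d_a = ½·7·1 = 7/2; d_c = 7·7 = 49
d = 2·7/2 + 49 = 56
t_c = 7 > 0 → v_max = v_peak = 7

d=56 v_max=7 a_max=7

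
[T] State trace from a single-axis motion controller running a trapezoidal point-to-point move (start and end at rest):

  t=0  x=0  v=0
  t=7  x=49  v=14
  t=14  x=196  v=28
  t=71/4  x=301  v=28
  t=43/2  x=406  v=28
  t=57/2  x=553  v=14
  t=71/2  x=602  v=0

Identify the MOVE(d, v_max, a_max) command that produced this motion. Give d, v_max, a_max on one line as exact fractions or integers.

d=602 v_max=28 a_max=2

final state: t=71/2, x=602, v=0 → d = 602
a_max = (14−0)/(7−0) = 2
max v = 28 over t∈[14,43/2] → v_max = 28
check: 28·(14+15/2) = 602 ✓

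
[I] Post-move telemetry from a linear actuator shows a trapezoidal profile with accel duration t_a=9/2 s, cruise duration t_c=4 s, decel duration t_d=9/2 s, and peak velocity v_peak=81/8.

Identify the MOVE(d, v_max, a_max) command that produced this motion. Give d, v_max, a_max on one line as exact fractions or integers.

d=1377/16 v_max=81/8 a_max=9/4

a_max = (81/8)/(9/2) = 9/4
d_a = ½·81/8·9/2 = 729/32; d_c = 81/8·4 = 81/2
d = 2·729/32 + 81/2 = 1377/16
t_c = 4 > 0 → v_max = v_peak = 81/8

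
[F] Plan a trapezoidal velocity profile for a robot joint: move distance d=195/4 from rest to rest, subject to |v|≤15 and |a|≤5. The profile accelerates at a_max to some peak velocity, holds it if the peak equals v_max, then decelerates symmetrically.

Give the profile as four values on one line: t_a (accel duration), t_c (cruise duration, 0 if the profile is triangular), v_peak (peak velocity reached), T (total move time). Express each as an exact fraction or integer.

t_a=3 t_c=1/4 v_peak=15 T=25/4

v_max²/a_max = 15²/5 = 45
195/4 ≥ 45 ⇒ cruise phase
t_a = 15/5 = 3; v_peak = 15
d_cruise = 195/4 − 45 = 15/4; t_c = (15/4)/15 = 1/4
T = 2·3 + 1/4 = 25/4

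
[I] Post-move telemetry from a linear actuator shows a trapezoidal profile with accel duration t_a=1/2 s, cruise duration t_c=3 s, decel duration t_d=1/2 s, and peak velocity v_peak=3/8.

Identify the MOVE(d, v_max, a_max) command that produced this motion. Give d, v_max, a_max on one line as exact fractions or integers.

a_max = (3/8)/(1/2) = 3/4
d_a = ½·3/8·1/2 = 3/32; d_c = 3/8·3 = 9/8
d = 2·3/32 + 9/8 = 21/16
t_c = 3 > 0 so v_max = 3/8

d=21/16 v_max=3/8 a_max=3/4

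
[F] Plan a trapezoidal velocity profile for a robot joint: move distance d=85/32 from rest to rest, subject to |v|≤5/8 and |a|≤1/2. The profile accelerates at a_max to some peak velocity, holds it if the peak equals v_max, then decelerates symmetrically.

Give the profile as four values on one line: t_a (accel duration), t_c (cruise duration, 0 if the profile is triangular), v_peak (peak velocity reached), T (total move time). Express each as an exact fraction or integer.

t_a=5/4 t_c=3 v_peak=5/8 T=11/2

vₘ²/aₘ = (5/8)²/(1/2) = 25/32
85/32 ≥ 25/32 so v_max reached
t_a = (5/8)/(1/2) = 5/4; v_peak = 5/8
d_cruise = 85/32 − 25/32 = 15/8; t_c = (15/8)/(5/8) = 3
T = 2·5/4 + 3 = 11/2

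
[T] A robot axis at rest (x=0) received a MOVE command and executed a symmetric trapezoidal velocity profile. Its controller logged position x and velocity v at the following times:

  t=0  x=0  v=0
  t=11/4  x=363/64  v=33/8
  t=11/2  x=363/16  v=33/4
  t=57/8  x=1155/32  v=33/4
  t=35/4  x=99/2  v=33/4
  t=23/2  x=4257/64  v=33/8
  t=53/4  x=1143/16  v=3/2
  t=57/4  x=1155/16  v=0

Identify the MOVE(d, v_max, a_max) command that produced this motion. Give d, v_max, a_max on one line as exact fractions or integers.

final state: t=57/4, x=1155/16, v=0 → d = 1155/16
a_max = (33/8−0)/(11/4−0) = 3/2
max v = 33/4 over t∈[11/2,35/4] → v_max = 33/4
check: 33/4·(11/2+13/4) = 1155/16 ✓

d=1155/16 v_max=33/4 a_max=3/2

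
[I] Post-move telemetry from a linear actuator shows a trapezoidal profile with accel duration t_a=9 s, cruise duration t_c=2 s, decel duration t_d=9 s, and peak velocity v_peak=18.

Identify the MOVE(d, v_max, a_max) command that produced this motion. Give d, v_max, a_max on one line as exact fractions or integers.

a_max = 18/9 = 2
d_a = ½·18·9 = 81; d_c = 18·2 = 36
d = 2·81 + 36 = 198
t_c = 2 > 0 ⇒ limit active, v_max = 18

d=198 v_max=18 a_max=2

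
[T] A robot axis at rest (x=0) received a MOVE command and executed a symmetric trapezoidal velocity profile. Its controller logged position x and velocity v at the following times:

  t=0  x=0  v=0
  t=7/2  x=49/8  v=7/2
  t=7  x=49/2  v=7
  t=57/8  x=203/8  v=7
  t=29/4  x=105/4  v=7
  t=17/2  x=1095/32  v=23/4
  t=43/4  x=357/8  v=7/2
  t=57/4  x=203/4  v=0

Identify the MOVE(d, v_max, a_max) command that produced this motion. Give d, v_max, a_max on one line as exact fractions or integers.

d=203/4 v_max=7 a_max=1

final state: t=57/4, x=203/4, v=0 → d = 203/4
a_max = (7/2−0)/(7/2−0) = 1
max v = 7 over t∈[7,29/4] → v_max = 7
check: 7·(7+1/4) = 203/4 ✓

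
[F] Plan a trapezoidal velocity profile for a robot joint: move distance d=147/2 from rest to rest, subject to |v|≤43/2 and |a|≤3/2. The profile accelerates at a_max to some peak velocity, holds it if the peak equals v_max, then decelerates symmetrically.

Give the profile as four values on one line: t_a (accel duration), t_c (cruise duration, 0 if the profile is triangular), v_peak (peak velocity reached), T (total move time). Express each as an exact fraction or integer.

t_a=7 t_c=0 v_peak=21/2 T=14

v_max²/a_max = (43/2)²/(3/2) = 1849/6
147/2 < 1849/6 so t_c = 0
v_peak = √(147/2·3/2) = √(441/4) = 21/2
t_a = (21/2)/(3/2) = 7; t_c = 0
T = 2·7 = 14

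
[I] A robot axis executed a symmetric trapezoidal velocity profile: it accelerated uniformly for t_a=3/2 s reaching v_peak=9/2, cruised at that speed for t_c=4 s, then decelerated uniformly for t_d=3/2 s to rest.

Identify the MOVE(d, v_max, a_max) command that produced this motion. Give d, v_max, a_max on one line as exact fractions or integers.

a_max = (9/2)/(3/2) = 3
d_a = ½·9/2·3/2 = 27/8; d_c = 9/2·4 = 18
d = 2·27/8 + 18 = 99/4
t_c = 4 > 0 so v_max = 9/2

d=99/4 v_max=9/2 a_max=3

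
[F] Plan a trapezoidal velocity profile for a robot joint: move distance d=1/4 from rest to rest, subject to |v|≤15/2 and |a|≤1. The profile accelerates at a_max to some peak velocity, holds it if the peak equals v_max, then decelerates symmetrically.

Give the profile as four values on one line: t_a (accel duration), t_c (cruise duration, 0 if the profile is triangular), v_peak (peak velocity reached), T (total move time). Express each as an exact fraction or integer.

v_max²/a_max = (15/2)²/1 = 225/4
1/4 < 225/4 so t_c = 0
v_peak = √(1/4·1) = √(1/4) = 1/2
t_a = (1/2)/1 = 1/2; t_c = 0
T = 2·1/2 = 1

t_a=1/2 t_c=0 v_peak=1/2 T=1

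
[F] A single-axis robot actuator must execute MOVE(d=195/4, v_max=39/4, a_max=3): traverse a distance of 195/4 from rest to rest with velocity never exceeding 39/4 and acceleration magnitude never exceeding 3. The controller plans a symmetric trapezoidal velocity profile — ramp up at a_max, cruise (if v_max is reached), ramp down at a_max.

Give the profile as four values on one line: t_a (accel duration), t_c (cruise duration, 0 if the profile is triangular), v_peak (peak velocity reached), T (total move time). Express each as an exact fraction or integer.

vₘ²/aₘ = (39/4)²/3 = 507/16
195/4 ≥ 507/16 ⇒ cruise phase
t_a = (39/4)/3 = 13/4; v_peak = 39/4
d_cruise = 195/4 − 507/16 = 273/16; t_c = (273/16)/(39/4) = 7/4
T = 2·13/4 + 7/4 = 33/4

t_a=13/4 t_c=7/4 v_peak=39/4 T=33/4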